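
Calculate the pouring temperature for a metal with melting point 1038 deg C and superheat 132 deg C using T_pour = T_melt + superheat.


Formula: T_pour = T_melt + Superheat
T_pour = 1038 + 132 = 1170 deg C

Final answer: 1170 deg C


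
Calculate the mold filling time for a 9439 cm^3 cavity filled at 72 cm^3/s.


Formula: t_fill = V_mold / Q_flow
t = 9439 cm^3 / 72 cm^3/s = 131.0972 s

Final answer: 131.0972 s


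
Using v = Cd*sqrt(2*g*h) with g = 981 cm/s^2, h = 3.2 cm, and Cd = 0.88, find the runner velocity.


Formula: v = Cd * sqrt(2 * g * h)  (Torricelli with discharge coefficient)
2*g*h = 2 * 981 * 3.2 = 6278.4 cm^2/s^2
sqrt(6278.4) = 79.23636 cm/s
v = 0.88 * 79.23636 = 69.7280 cm/s

Final answer: 69.7280 cm/s


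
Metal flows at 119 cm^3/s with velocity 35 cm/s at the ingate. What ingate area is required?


Formula: A_ingate = Q / v  (continuity equation)
A = 119 cm^3/s / 35 cm/s = 3.4000 cm^2

Answer: 3.4000 cm^2


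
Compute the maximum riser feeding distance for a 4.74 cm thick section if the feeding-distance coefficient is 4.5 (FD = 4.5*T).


Formula: FD = 4.5 * T  (riser feeding-distance rule)
FD = 4.5 * 4.74 cm = 21.3300 cm

21.3300 cm


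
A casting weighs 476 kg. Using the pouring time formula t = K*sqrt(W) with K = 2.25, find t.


Formula: t = K * sqrt(W)
sqrt(W) = sqrt(476) = 21.81742
t = 2.25 * 21.81742 = 49.0892 s

Final answer: 49.0892 s


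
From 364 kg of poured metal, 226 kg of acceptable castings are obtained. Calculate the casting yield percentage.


Formula: Casting Yield = (W_good / W_total) * 100
Yield = (226 kg / 364 kg) * 100 = 62.0879%


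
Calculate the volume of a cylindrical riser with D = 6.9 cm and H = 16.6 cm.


Formula: V = pi * (D/2)^2 * H  (cylinder volume)
Radius = D/2 = 6.9/2 = 3.45 cm
V = pi * 3.45^2 * 16.6 = 620.7206 cm^3

Final answer: 620.7206 cm^3


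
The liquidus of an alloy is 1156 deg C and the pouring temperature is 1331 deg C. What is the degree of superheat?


Formula: Superheat = T_pour - T_melt
Superheat = 1331 - 1156 = 175 deg C

175 deg C


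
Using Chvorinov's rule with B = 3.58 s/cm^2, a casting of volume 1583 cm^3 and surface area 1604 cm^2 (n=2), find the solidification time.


Formula: t_s = B * (V/A)^n  (Chvorinov's rule, n=2)
Modulus M = V/A = 1583/1604 = 0.986908 cm
M^2 = 0.986908^2 = 0.973987 cm^2
t_s = 3.58 * 0.973987 = 3.4869 s


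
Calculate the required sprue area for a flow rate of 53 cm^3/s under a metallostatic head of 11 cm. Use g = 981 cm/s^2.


Formula: v = sqrt(2*g*h), A = Q/v
Velocity: v = sqrt(2 * 981 * 11) = sqrt(21582) = 146.9081 cm/s
Sprue area: A = Q / v = 53 / 146.9081 = 0.3608 cm^2

0.3608 cm^2


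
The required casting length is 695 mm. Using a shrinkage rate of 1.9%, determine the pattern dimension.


Formula: L_pattern = L_casting * (1 + shrinkage_rate/100)
Shrinkage factor = 1 + 1.9/100 = 1.019
L_pattern = 695 mm * 1.019 = 708.2050 mm

Answer: 708.2050 mm


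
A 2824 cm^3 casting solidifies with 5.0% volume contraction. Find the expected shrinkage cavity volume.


Formula: V_shrink = V_casting * shrinkage_pct / 100
V_shrink = 2824 cm^3 * 5.0 / 100 = 141.2000 cm^3

Answer: 141.2000 cm^3


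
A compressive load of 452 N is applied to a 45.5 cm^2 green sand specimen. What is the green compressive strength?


Formula: Compressive Strength = Force / Area
Strength = 452 N / 45.5 cm^2 = 9.9341 N/cm^2

Final answer: 9.9341 N/cm^2


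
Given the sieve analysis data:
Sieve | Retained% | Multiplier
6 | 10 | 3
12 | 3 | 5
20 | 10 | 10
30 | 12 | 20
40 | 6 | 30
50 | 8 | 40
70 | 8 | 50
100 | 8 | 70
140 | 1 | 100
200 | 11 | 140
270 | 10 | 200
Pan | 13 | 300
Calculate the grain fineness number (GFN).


Formula: GFN = sum(pct * multiplier) / sum(pct)
sum(pct * multiplier) = 9385
sum(pct) = 100
GFN = 9385 / 100 = 93.85

Answer: 93.85


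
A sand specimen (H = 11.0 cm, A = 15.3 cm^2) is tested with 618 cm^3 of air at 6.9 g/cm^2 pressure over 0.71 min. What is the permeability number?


Formula: Permeability Number P = (V * H) / (p * A * t)
Numerator: V * H = 618 * 11.0 = 6798.0
Denominator: p * A * t = 6.9 * 15.3 * 0.71 = 74.9547
P = 6798.0 / 74.9547 = 90.6948

90.6948


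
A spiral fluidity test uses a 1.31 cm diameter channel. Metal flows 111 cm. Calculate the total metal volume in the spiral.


Formula: V = pi * (d/2)^2 * L  (cylinder volume)
Radius = 1.31/2 = 0.655 cm
V = pi * 0.655^2 * 111 = 149.6082 cm^3

149.6082 cm^3


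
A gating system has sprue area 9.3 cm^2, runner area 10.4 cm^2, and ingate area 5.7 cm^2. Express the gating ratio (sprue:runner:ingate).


Sprue:Runner:Ingate = 1 : 10.4/9.3 : 5.7/9.3 = 1:1.12:0.61

1:1.12:0.61


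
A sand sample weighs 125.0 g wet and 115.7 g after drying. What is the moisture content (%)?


Formula: MC = (W_wet - W_dry) / W_wet * 100
Water mass = 125.0 - 115.7 = 9.3 g
MC = 9.3 / 125.0 * 100 = 7.4400%

Final answer: 7.4400%


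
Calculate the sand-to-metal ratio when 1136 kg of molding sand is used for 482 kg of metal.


Formula: Sand-to-Metal Ratio = W_sand / W_metal
Ratio = 1136 kg / 482 kg = 2.3568

2.3568


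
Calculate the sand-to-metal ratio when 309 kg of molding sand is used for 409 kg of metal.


Formula: Sand-to-Metal Ratio = W_sand / W_metal
Ratio = 309 kg / 409 kg = 0.7555

0.7555


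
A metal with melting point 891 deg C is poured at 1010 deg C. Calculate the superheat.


Formula: Superheat = T_pour - T_melt
Superheat = 1010 - 891 = 119 deg C

Final answer: 119 deg C


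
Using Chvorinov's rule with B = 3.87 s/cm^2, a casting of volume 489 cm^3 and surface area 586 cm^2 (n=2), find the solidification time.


Formula: t_s = B * (V/A)^n  (Chvorinov's rule, n=2)
Modulus M = V/A = 489/586 = 0.834471 cm
M^2 = 0.834471^2 = 0.696342 cm^2
t_s = 3.87 * 0.696342 = 2.6948 s

Final answer: 2.6948 s


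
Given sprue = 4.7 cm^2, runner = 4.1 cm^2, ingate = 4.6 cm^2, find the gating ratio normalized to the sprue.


Sprue:Runner:Ingate = 1 : 4.1/4.7 : 4.6/4.7 = 1:0.87:0.98

1:0.87:0.98


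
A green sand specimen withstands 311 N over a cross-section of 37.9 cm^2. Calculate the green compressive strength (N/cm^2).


Formula: Compressive Strength = Force / Area
Strength = 311 N / 37.9 cm^2 = 8.2058 N/cm^2


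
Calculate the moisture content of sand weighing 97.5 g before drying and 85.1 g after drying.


Formula: MC = (W_wet - W_dry) / W_wet * 100
Water mass = 97.5 - 85.1 = 12.4 g
MC = 12.4 / 97.5 * 100 = 12.7179%


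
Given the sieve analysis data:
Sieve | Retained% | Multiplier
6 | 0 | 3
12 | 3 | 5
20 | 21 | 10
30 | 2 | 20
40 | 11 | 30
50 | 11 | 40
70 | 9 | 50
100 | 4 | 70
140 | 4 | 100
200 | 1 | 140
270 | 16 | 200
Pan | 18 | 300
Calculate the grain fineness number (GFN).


Formula: GFN = sum(pct * multiplier) / sum(pct)
sum(pct * multiplier) = 10905
sum(pct) = 100
GFN = 10905 / 100 = 109.05


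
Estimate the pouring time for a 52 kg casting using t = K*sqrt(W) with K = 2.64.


Formula: t = K * sqrt(W)
sqrt(W) = sqrt(52) = 7.21110
t = 2.64 * 7.21110 = 19.0373 s

Answer: 19.0373 s


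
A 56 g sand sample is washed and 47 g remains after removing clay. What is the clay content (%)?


Formula: Clay% = (W_total - W_washed) / W_total * 100
Clay mass = 56 - 47 = 9 g
Clay% = 9 / 56 * 100 = 16.0714%


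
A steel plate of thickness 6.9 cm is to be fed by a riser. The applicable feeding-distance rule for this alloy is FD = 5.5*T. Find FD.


Formula: FD = 5.5 * T  (riser feeding-distance rule)
FD = 5.5 * 6.9 cm = 37.9500 cm

37.9500 cm


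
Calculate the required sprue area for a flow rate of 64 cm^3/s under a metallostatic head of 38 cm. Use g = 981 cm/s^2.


Formula: v = sqrt(2*g*h), A = Q/v
Velocity: v = sqrt(2 * 981 * 38) = sqrt(74556) = 273.0494 cm/s
Sprue area: A = Q / v = 64 / 273.0494 = 0.2344 cm^2

Final answer: 0.2344 cm^2


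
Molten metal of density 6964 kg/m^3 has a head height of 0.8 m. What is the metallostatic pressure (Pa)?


Formula: P = rho * g * h
rho * g = 6964 * 9.81 = 68316.84 N/m^3
P = 68316.84 * 0.8 = 54653.4720 Pa


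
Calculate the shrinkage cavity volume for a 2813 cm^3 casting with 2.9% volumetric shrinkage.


Formula: V_shrink = V_casting * shrinkage_pct / 100
V_shrink = 2813 cm^3 * 2.9 / 100 = 81.5770 cm^3

Answer: 81.5770 cm^3


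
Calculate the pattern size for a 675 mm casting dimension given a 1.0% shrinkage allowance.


Formula: L_pattern = L_casting * (1 + shrinkage_rate/100)
Shrinkage factor = 1 + 1.0/100 = 1.01
L_pattern = 675 mm * 1.01 = 681.7500 mm


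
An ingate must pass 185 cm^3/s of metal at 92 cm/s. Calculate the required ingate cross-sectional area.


Formula: A_ingate = Q / v  (continuity equation)
A = 185 cm^3/s / 92 cm/s = 2.0109 cm^2


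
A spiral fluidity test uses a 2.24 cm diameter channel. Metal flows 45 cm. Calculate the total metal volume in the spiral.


Formula: V = pi * (d/2)^2 * L  (cylinder volume)
Radius = 2.24/2 = 1.12 cm
V = pi * 1.12^2 * 45 = 177.3366 cm^3

Final answer: 177.3366 cm^3


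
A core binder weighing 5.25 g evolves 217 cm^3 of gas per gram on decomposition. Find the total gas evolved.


Formula: V_gas = W_binder * gas_evolution_rate
V = 5.25 g * 217 cm^3/g = 1139.2500 cm^3


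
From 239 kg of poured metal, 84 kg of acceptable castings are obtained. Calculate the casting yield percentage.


Formula: Casting Yield = (W_good / W_total) * 100
Yield = (84 kg / 239 kg) * 100 = 35.1464%

Answer: 35.1464%


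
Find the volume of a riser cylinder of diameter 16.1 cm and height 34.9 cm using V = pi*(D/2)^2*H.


Formula: V = pi * (D/2)^2 * H  (cylinder volume)
Radius = D/2 = 16.1/2 = 8.05 cm
V = pi * 8.05^2 * 34.9 = 7105.0487 cm^3

7105.0487 cm^3


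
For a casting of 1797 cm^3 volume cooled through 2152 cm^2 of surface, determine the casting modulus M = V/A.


Formula: Casting Modulus M = V / A
M = 1797 cm^3 / 2152 cm^2 = 0.8350 cm

0.8350 cm


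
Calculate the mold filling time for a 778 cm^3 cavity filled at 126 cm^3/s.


Formula: t_fill = V_mold / Q_flow
t = 778 cm^3 / 126 cm^3/s = 6.1746 s


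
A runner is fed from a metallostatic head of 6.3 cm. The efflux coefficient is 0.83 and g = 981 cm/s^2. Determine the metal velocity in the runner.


Formula: v = Cd * sqrt(2 * g * h)  (Torricelli with discharge coefficient)
2*g*h = 2 * 981 * 6.3 = 12360.6 cm^2/s^2
sqrt(12360.6) = 111.17824 cm/s
v = 0.83 * 111.17824 = 92.2779 cm/s

Final answer: 92.2779 cm/s


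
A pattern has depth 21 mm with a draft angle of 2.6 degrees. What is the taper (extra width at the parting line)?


Formula: taper = depth * tan(draft_angle)
tan(2.6 deg) = 0.0454097
taper = 21 mm * 0.0454097 = 0.9536 mm

Final answer: 0.9536 mm


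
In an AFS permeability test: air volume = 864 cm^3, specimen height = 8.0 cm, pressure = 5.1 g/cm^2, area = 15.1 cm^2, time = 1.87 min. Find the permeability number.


Formula: Permeability Number P = (V * H) / (p * A * t)
Numerator: V * H = 864 * 8.0 = 6912.0
Denominator: p * A * t = 5.1 * 15.1 * 1.87 = 144.0087
P = 6912.0 / 144.0087 = 47.9971


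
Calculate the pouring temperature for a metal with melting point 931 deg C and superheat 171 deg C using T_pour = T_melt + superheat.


Formula: T_pour = T_melt + Superheat
T_pour = 931 + 171 = 1102 deg C

1102 deg C


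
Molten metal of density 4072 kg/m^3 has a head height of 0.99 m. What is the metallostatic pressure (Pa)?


Formula: P = rho * g * h
rho * g = 4072 * 9.81 = 39946.32 N/m^3
P = 39946.32 * 0.99 = 39546.8568 Pa

39546.8568 Pa


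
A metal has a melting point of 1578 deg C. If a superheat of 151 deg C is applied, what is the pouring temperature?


Formula: T_pour = T_melt + Superheat
T_pour = 1578 + 151 = 1729 deg C

Final answer: 1729 deg C


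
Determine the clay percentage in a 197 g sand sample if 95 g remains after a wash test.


Formula: Clay% = (W_total - W_washed) / W_total * 100
Clay mass = 197 - 95 = 102 g
Clay% = 102 / 197 * 100 = 51.7766%

51.7766%


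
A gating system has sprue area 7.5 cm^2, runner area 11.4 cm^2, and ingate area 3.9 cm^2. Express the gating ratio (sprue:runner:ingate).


Sprue:Runner:Ingate = 1 : 11.4/7.5 : 3.9/7.5 = 1:1.52:0.52

1:1.52:0.52


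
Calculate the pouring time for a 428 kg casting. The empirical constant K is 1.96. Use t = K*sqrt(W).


Formula: t = K * sqrt(W)
sqrt(W) = sqrt(428) = 20.68816
t = 1.96 * 20.68816 = 40.5488 s


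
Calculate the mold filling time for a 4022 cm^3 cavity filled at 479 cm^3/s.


Formula: t_fill = V_mold / Q_flow
t = 4022 cm^3 / 479 cm^3/s = 8.3967 s

Final answer: 8.3967 s


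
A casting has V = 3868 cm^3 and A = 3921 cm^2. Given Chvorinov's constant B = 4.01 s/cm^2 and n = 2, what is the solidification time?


Formula: t_s = B * (V/A)^n  (Chvorinov's rule, n=2)
Modulus M = V/A = 3868/3921 = 0.986483 cm
M^2 = 0.986483^2 = 0.973149 cm^2
t_s = 4.01 * 0.973149 = 3.9023 s

Answer: 3.9023 s


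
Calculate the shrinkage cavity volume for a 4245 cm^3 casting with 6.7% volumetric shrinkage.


Formula: V_shrink = V_casting * shrinkage_pct / 100
V_shrink = 4245 cm^3 * 6.7 / 100 = 284.4150 cm^3

Final answer: 284.4150 cm^3


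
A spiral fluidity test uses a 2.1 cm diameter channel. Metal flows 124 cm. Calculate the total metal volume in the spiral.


Formula: V = pi * (d/2)^2 * L  (cylinder volume)
Radius = 2.1/2 = 1.05 cm
V = pi * 1.05^2 * 124 = 429.4871 cm^3

Final answer: 429.4871 cm^3


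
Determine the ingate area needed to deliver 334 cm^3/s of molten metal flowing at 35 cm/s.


Formula: A_ingate = Q / v  (continuity equation)
A = 334 cm^3/s / 35 cm/s = 9.5429 cm^2

9.5429 cm^2


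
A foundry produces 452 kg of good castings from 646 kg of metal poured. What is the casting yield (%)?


Formula: Casting Yield = (W_good / W_total) * 100
Yield = (452 kg / 646 kg) * 100 = 69.9690%

69.9690%


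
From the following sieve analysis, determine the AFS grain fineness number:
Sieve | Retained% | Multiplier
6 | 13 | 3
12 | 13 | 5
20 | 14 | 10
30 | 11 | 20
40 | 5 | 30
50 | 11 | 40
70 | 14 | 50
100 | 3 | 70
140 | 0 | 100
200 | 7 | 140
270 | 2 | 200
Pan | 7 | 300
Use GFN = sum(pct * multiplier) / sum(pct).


Formula: GFN = sum(pct * multiplier) / sum(pct)
sum(pct * multiplier) = 5444
sum(pct) = 100
GFN = 5444 / 100 = 54.44

Final answer: 54.44


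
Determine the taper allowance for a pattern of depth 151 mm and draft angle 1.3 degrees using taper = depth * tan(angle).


Formula: taper = depth * tan(draft_angle)
tan(1.3 deg) = 0.0226932
taper = 151 mm * 0.0226932 = 3.4267 mm

3.4267 mm


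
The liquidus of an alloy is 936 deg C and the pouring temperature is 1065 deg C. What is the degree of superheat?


Formula: Superheat = T_pour - T_melt
Superheat = 1065 - 936 = 129 deg C

Final answer: 129 deg C


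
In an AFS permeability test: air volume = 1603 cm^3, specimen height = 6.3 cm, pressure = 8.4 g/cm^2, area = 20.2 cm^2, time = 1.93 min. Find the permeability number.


Formula: Permeability Number P = (V * H) / (p * A * t)
Numerator: V * H = 1603 * 6.3 = 10098.9
Denominator: p * A * t = 8.4 * 20.2 * 1.93 = 327.4824
P = 10098.9 / 327.4824 = 30.8380

30.8380


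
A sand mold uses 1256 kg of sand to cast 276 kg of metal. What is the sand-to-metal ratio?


Formula: Sand-to-Metal Ratio = W_sand / W_metal
Ratio = 1256 kg / 276 kg = 4.5507

4.5507


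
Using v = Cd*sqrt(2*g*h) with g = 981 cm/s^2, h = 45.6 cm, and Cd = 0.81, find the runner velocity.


Formula: v = Cd * sqrt(2 * g * h)  (Torricelli with discharge coefficient)
2*g*h = 2 * 981 * 45.6 = 89467.2 cm^2/s^2
sqrt(89467.2) = 299.11068 cm/s
v = 0.81 * 299.11068 = 242.2797 cm/s

242.2797 cm/s


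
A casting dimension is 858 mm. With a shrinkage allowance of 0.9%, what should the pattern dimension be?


Formula: L_pattern = L_casting * (1 + shrinkage_rate/100)
Shrinkage factor = 1 + 0.9/100 = 1.009
L_pattern = 858 mm * 1.009 = 865.7220 mm

Final answer: 865.7220 mm


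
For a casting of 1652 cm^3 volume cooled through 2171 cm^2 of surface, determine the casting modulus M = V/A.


Formula: Casting Modulus M = V / A
M = 1652 cm^3 / 2171 cm^2 = 0.7609 cm

Answer: 0.7609 cm


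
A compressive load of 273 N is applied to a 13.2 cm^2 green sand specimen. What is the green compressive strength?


Formula: Compressive Strength = Force / Area
Strength = 273 N / 13.2 cm^2 = 20.6818 N/cm^2

Answer: 20.6818 N/cm^2


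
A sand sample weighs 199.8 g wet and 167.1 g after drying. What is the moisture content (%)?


Formula: MC = (W_wet - W_dry) / W_wet * 100
Water mass = 199.8 - 167.1 = 32.7 g
MC = 32.7 / 199.8 * 100 = 16.3664%

16.3664%


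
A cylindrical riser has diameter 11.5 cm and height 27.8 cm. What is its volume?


Formula: V = pi * (D/2)^2 * H  (cylinder volume)
Radius = D/2 = 11.5/2 = 5.75 cm
V = pi * 5.75^2 * 27.8 = 2887.5556 cm^3


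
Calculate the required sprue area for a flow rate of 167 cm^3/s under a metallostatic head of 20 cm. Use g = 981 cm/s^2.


Formula: v = sqrt(2*g*h), A = Q/v
Velocity: v = sqrt(2 * 981 * 20) = sqrt(39240) = 198.0909 cm/s
Sprue area: A = Q / v = 167 / 198.0909 = 0.8430 cm^2

0.8430 cm^2


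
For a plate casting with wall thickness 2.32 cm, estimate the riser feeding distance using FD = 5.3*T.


Formula: FD = 5.3 * T  (riser feeding-distance rule)
FD = 5.3 * 2.32 cm = 12.2960 cm


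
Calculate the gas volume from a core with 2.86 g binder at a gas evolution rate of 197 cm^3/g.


Formula: V_gas = W_binder * gas_evolution_rate
V = 2.86 g * 197 cm^3/g = 563.4200 cm^3

Answer: 563.4200 cm^3


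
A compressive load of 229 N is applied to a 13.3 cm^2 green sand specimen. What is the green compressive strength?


Formula: Compressive Strength = Force / Area
Strength = 229 N / 13.3 cm^2 = 17.2180 N/cm^2


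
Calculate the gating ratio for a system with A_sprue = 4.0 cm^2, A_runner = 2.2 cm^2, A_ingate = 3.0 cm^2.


Sprue:Runner:Ingate = 1 : 2.2/4.0 : 3.0/4.0 = 1:0.55:0.75

1:0.55:0.75


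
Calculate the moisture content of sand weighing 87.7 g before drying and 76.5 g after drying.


Formula: MC = (W_wet - W_dry) / W_wet * 100
Water mass = 87.7 - 76.5 = 11.2 g
MC = 11.2 / 87.7 * 100 = 12.7708%

Final answer: 12.7708%


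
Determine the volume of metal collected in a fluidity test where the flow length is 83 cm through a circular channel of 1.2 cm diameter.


Formula: V = pi * (d/2)^2 * L  (cylinder volume)
Radius = 1.2/2 = 0.6 cm
V = pi * 0.6^2 * 83 = 93.8708 cm^3

93.8708 cm^3


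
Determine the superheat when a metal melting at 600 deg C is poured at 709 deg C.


Formula: Superheat = T_pour - T_melt
Superheat = 709 - 600 = 109 deg C

109 deg C


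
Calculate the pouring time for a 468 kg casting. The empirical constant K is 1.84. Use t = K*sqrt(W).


Formula: t = K * sqrt(W)
sqrt(W) = sqrt(468) = 21.63331
t = 1.84 * 21.63331 = 39.8053 s

Answer: 39.8053 s


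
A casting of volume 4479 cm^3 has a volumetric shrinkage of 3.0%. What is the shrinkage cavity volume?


Formula: V_shrink = V_casting * shrinkage_pct / 100
V_shrink = 4479 cm^3 * 3.0 / 100 = 134.3700 cm^3


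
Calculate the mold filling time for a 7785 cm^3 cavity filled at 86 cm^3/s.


Formula: t_fill = V_mold / Q_flow
t = 7785 cm^3 / 86 cm^3/s = 90.5233 s

90.5233 s


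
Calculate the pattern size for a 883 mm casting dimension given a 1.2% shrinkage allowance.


Formula: L_pattern = L_casting * (1 + shrinkage_rate/100)
Shrinkage factor = 1 + 1.2/100 = 1.012
L_pattern = 883 mm * 1.012 = 893.5960 mm


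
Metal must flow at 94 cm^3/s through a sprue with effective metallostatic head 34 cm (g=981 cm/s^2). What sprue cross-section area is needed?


Formula: v = sqrt(2*g*h), A = Q/v
Velocity: v = sqrt(2 * 981 * 34) = sqrt(66708) = 258.2789 cm/s
Sprue area: A = Q / v = 94 / 258.2789 = 0.3639 cm^2


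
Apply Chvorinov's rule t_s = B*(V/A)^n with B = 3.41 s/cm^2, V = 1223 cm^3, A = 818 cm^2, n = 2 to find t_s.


Formula: t_s = B * (V/A)^n  (Chvorinov's rule, n=2)
Modulus M = V/A = 1223/818 = 1.495110 cm
M^2 = 1.495110^2 = 2.235354 cm^2
t_s = 3.41 * 2.235354 = 7.6226 s

7.6226 s


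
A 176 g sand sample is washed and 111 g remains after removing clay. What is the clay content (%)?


Formula: Clay% = (W_total - W_washed) / W_total * 100
Clay mass = 176 - 111 = 65 g
Clay% = 65 / 176 * 100 = 36.9318%

36.9318%


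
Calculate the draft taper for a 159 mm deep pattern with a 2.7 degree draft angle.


Formula: taper = depth * tan(draft_angle)
tan(2.7 deg) = 0.0471588
taper = 159 mm * 0.0471588 = 7.4982 mm


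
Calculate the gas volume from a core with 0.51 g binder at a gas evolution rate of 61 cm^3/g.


Formula: V_gas = W_binder * gas_evolution_rate
V = 0.51 g * 61 cm^3/g = 31.1100 cm^3

Answer: 31.1100 cm^3


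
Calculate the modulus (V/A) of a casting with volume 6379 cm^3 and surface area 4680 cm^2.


Formula: Casting Modulus M = V / A
M = 6379 cm^3 / 4680 cm^2 = 1.3630 cm

1.3630 cm


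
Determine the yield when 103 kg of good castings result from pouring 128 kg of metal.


Formula: Casting Yield = (W_good / W_total) * 100
Yield = (103 kg / 128 kg) * 100 = 80.4688%

Final answer: 80.4688%


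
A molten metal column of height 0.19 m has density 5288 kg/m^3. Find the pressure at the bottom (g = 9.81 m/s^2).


Formula: P = rho * g * h
rho * g = 5288 * 9.81 = 51875.28 N/m^3
P = 51875.28 * 0.19 = 9856.3032 Pa

9856.3032 Pa


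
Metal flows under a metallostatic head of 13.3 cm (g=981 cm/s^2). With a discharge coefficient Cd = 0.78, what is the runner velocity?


Formula: v = Cd * sqrt(2 * g * h)  (Torricelli with discharge coefficient)
2*g*h = 2 * 981 * 13.3 = 26094.6 cm^2/s^2
sqrt(26094.6) = 161.53823 cm/s
v = 0.78 * 161.53823 = 125.9998 cm/s

125.9998 cm/s


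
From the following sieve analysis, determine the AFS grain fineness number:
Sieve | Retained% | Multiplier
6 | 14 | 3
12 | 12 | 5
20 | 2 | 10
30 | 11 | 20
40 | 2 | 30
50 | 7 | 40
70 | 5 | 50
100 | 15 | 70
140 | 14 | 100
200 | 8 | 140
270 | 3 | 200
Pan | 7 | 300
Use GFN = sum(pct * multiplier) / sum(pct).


Formula: GFN = sum(pct * multiplier) / sum(pct)
sum(pct * multiplier) = 7202
sum(pct) = 100
GFN = 7202 / 100 = 72.02


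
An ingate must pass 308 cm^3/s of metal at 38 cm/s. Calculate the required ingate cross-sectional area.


Formula: A_ingate = Q / v  (continuity equation)
A = 308 cm^3/s / 38 cm/s = 8.1053 cm^2


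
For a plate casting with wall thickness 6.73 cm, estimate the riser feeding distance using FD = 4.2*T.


Formula: FD = 4.2 * T  (riser feeding-distance rule)
FD = 4.2 * 6.73 cm = 28.2660 cm

Answer: 28.2660 cm


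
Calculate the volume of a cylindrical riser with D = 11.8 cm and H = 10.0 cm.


Formula: V = pi * (D/2)^2 * H  (cylinder volume)
Radius = D/2 = 11.8/2 = 5.9 cm
V = pi * 5.9^2 * 10.0 = 1093.5884 cm^3

Final answer: 1093.5884 cm^3


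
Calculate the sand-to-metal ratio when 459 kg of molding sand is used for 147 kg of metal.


Formula: Sand-to-Metal Ratio = W_sand / W_metal
Ratio = 459 kg / 147 kg = 3.1224

3.1224


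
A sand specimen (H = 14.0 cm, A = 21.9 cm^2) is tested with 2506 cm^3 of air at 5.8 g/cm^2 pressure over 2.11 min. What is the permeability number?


Formula: Permeability Number P = (V * H) / (p * A * t)
Numerator: V * H = 2506 * 14.0 = 35084.0
Denominator: p * A * t = 5.8 * 21.9 * 2.11 = 268.0122
P = 35084.0 / 268.0122 = 130.9045


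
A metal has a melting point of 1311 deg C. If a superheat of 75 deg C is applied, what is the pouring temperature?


Formula: T_pour = T_melt + Superheat
T_pour = 1311 + 75 = 1386 deg C

Final answer: 1386 deg C


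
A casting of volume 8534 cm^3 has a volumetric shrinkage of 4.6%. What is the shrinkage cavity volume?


Formula: V_shrink = V_casting * shrinkage_pct / 100
V_shrink = 8534 cm^3 * 4.6 / 100 = 392.5640 cm^3


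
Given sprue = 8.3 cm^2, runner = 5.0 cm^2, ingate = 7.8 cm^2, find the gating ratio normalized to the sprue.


Sprue:Runner:Ingate = 1 : 5.0/8.3 : 7.8/8.3 = 1:0.60:0.94

Answer: 1:0.60:0.94


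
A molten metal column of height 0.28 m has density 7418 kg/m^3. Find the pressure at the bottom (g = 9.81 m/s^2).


Formula: P = rho * g * h
rho * g = 7418 * 9.81 = 72770.58 N/m^3
P = 72770.58 * 0.28 = 20375.7624 Pa

20375.7624 Pa


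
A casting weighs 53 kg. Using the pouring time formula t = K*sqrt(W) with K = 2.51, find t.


Formula: t = K * sqrt(W)
sqrt(W) = sqrt(53) = 7.28011
t = 2.51 * 7.28011 = 18.2731 s


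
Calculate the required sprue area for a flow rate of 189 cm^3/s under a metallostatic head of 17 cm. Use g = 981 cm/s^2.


Formula: v = sqrt(2*g*h), A = Q/v
Velocity: v = sqrt(2 * 981 * 17) = sqrt(33354) = 182.6308 cm/s
Sprue area: A = Q / v = 189 / 182.6308 = 1.0349 cm^2


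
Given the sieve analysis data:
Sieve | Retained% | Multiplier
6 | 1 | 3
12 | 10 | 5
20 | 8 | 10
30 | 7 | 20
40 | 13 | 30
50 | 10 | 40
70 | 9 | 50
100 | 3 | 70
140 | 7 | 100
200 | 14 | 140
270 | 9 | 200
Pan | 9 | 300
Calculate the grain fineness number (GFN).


Formula: GFN = sum(pct * multiplier) / sum(pct)
sum(pct * multiplier) = 8883
sum(pct) = 100
GFN = 8883 / 100 = 88.83

88.83


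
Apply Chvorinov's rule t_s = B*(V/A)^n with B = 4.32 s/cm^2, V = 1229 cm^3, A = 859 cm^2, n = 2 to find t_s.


Formula: t_s = B * (V/A)^n  (Chvorinov's rule, n=2)
Modulus M = V/A = 1229/859 = 1.430733 cm
M^2 = 1.430733^2 = 2.046997 cm^2
t_s = 4.32 * 2.046997 = 8.8430 s

Final answer: 8.8430 s


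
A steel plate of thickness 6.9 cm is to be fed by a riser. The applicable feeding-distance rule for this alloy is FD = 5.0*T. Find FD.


Formula: FD = 5.0 * T  (riser feeding-distance rule)
FD = 5.0 * 6.9 cm = 34.5000 cm

34.5000 cm


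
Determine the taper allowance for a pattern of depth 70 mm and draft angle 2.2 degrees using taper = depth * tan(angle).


Formula: taper = depth * tan(draft_angle)
tan(2.2 deg) = 0.0384161
taper = 70 mm * 0.0384161 = 2.6891 mm

2.6891 mm


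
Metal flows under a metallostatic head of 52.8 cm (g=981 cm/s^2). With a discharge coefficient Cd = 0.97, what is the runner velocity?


Formula: v = Cd * sqrt(2 * g * h)  (Torricelli with discharge coefficient)
2*g*h = 2 * 981 * 52.8 = 103593.6 cm^2/s^2
sqrt(103593.6) = 321.85960 cm/s
v = 0.97 * 321.85960 = 312.2038 cm/s

Answer: 312.2038 cm/s


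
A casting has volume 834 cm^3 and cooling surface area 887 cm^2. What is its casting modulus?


Formula: Casting Modulus M = V / A
M = 834 cm^3 / 887 cm^2 = 0.9402 cm

Final answer: 0.9402 cm


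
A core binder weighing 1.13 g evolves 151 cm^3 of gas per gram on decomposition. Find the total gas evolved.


Formula: V_gas = W_binder * gas_evolution_rate
V = 1.13 g * 151 cm^3/g = 170.6300 cm^3

Final answer: 170.6300 cm^3


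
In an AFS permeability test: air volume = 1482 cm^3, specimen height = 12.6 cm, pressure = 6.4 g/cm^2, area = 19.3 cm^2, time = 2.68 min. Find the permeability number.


Formula: Permeability Number P = (V * H) / (p * A * t)
Numerator: V * H = 1482 * 12.6 = 18673.2
Denominator: p * A * t = 6.4 * 19.3 * 2.68 = 331.0336
P = 18673.2 / 331.0336 = 56.4088

Final answer: 56.4088


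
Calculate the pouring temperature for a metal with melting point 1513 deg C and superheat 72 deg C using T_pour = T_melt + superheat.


Formula: T_pour = T_melt + Superheat
T_pour = 1513 + 72 = 1585 deg C

Answer: 1585 deg C


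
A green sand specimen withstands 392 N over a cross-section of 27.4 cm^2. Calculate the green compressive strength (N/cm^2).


Formula: Compressive Strength = Force / Area
Strength = 392 N / 27.4 cm^2 = 14.3066 N/cm^2

Final answer: 14.3066 N/cm^2


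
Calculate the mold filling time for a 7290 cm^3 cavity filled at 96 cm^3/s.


Formula: t_fill = V_mold / Q_flow
t = 7290 cm^3 / 96 cm^3/s = 75.9375 s

Final answer: 75.9375 s


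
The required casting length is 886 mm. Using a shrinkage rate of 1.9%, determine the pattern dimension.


Formula: L_pattern = L_casting * (1 + shrinkage_rate/100)
Shrinkage factor = 1 + 1.9/100 = 1.019
L_pattern = 886 mm * 1.019 = 902.8340 mm


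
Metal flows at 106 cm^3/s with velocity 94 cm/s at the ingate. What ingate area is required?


Formula: A_ingate = Q / v  (continuity equation)
A = 106 cm^3/s / 94 cm/s = 1.1277 cm^2


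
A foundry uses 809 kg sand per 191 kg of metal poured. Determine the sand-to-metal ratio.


Formula: Sand-to-Metal Ratio = W_sand / W_metal
Ratio = 809 kg / 191 kg = 4.2356

4.2356


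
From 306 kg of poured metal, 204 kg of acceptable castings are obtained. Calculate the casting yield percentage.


Formula: Casting Yield = (W_good / W_total) * 100
Yield = (204 kg / 306 kg) * 100 = 66.6667%

66.6667%


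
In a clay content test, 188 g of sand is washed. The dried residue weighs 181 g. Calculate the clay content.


Formula: Clay% = (W_total - W_washed) / W_total * 100
Clay mass = 188 - 181 = 7 g
Clay% = 7 / 188 * 100 = 3.7234%

Final answer: 3.7234%


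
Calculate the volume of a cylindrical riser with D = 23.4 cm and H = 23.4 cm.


Formula: V = pi * (D/2)^2 * H  (cylinder volume)
Radius = D/2 = 23.4/2 = 11.7 cm
V = pi * 11.7^2 * 23.4 = 10063.2313 cm^3

10063.2313 cm^3


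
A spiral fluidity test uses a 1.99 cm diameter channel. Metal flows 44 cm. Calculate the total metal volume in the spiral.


Formula: V = pi * (d/2)^2 * L  (cylinder volume)
Radius = 1.99/2 = 0.995 cm
V = pi * 0.995^2 * 44 = 136.8512 cm^3

136.8512 cm^3


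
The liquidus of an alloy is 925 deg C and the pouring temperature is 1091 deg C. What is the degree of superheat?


Formula: Superheat = T_pour - T_melt
Superheat = 1091 - 925 = 166 deg C

Answer: 166 deg C


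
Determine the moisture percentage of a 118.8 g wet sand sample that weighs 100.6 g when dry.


Formula: MC = (W_wet - W_dry) / W_wet * 100
Water mass = 118.8 - 100.6 = 18.2 g
MC = 18.2 / 118.8 * 100 = 15.3199%


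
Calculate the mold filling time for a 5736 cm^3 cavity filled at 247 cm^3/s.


Formula: t_fill = V_mold / Q_flow
t = 5736 cm^3 / 247 cm^3/s = 23.2227 s


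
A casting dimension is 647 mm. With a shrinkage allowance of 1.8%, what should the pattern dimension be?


Formula: L_pattern = L_casting * (1 + shrinkage_rate/100)
Shrinkage factor = 1 + 1.8/100 = 1.018
L_pattern = 647 mm * 1.018 = 658.6460 mm

658.6460 mm


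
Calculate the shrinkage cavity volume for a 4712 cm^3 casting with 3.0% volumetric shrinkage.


Formula: V_shrink = V_casting * shrinkage_pct / 100
V_shrink = 4712 cm^3 * 3.0 / 100 = 141.3600 cm^3

141.3600 cm^3


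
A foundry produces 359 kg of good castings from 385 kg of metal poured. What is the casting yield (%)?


Formula: Casting Yield = (W_good / W_total) * 100
Yield = (359 kg / 385 kg) * 100 = 93.2468%


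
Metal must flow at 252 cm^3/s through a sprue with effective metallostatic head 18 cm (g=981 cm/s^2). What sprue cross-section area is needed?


Formula: v = sqrt(2*g*h), A = Q/v
Velocity: v = sqrt(2 * 981 * 18) = sqrt(35316) = 187.9255 cm/s
Sprue area: A = Q / v = 252 / 187.9255 = 1.3410 cm^2


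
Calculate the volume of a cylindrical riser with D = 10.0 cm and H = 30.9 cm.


Formula: V = pi * (D/2)^2 * H  (cylinder volume)
Radius = D/2 = 10.0/2 = 5.0 cm
V = pi * 5.0^2 * 30.9 = 2426.8803 cm^3


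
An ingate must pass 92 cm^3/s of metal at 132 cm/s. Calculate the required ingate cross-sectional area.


Formula: A_ingate = Q / v  (continuity equation)
A = 92 cm^3/s / 132 cm/s = 0.6970 cm^2


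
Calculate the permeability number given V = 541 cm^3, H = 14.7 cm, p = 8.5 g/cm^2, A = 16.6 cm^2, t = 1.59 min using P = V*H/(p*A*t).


Formula: Permeability Number P = (V * H) / (p * A * t)
Numerator: V * H = 541 * 14.7 = 7952.7
Denominator: p * A * t = 8.5 * 16.6 * 1.59 = 224.349
P = 7952.7 / 224.349 = 35.4479


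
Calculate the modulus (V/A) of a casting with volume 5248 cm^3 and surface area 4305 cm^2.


Formula: Casting Modulus M = V / A
M = 5248 cm^3 / 4305 cm^2 = 1.2190 cm


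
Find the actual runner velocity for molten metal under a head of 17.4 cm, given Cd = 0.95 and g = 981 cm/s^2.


Formula: v = Cd * sqrt(2 * g * h)  (Torricelli with discharge coefficient)
2*g*h = 2 * 981 * 17.4 = 34138.8 cm^2/s^2
sqrt(34138.8) = 184.76688 cm/s
v = 0.95 * 184.76688 = 175.5285 cm/s

Answer: 175.5285 cm/s


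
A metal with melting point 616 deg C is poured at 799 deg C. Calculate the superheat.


Formula: Superheat = T_pour - T_melt
Superheat = 799 - 616 = 183 deg C


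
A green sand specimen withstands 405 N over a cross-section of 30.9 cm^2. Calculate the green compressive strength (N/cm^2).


Formula: Compressive Strength = Force / Area
Strength = 405 N / 30.9 cm^2 = 13.1068 N/cm^2

13.1068 N/cm^2


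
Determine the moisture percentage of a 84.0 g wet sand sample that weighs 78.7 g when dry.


Formula: MC = (W_wet - W_dry) / W_wet * 100
Water mass = 84.0 - 78.7 = 5.3 g
MC = 5.3 / 84.0 * 100 = 6.3095%

Answer: 6.3095%


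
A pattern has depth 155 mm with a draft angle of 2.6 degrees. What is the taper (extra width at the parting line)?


Formula: taper = depth * tan(draft_angle)
tan(2.6 deg) = 0.0454097
taper = 155 mm * 0.0454097 = 7.0385 mm

Final answer: 7.0385 mm


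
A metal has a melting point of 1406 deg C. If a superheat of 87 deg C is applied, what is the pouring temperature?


Formula: T_pour = T_melt + Superheat
T_pour = 1406 + 87 = 1493 deg C


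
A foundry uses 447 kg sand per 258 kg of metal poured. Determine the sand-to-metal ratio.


Formula: Sand-to-Metal Ratio = W_sand / W_metal
Ratio = 447 kg / 258 kg = 1.7326

Final answer: 1.7326


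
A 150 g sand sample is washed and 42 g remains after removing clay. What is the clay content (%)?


Formula: Clay% = (W_total - W_washed) / W_total * 100
Clay mass = 150 - 42 = 108 g
Clay% = 108 / 150 * 100 = 72.0000%

Final answer: 72.0000%


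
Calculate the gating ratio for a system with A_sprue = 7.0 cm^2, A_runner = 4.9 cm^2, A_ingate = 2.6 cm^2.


Sprue:Runner:Ingate = 1 : 4.9/7.0 : 2.6/7.0 = 1:0.70:0.37

Answer: 1:0.70:0.37


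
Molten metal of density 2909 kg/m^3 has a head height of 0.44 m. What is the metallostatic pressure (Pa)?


Formula: P = rho * g * h
rho * g = 2909 * 9.81 = 28537.29 N/m^3
P = 28537.29 * 0.44 = 12556.4076 Pa

12556.4076 Pa


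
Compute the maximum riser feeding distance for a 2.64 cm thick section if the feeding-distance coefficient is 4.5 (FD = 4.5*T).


Formula: FD = 4.5 * T  (riser feeding-distance rule)
FD = 4.5 * 2.64 cm = 11.8800 cm


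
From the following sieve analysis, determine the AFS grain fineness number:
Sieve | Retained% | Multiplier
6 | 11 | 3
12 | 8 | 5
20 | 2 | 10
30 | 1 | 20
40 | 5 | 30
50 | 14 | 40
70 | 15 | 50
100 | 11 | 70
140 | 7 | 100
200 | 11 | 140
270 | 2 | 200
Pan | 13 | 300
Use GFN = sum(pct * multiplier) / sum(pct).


Formula: GFN = sum(pct * multiplier) / sum(pct)
sum(pct * multiplier) = 8883
sum(pct) = 100
GFN = 8883 / 100 = 88.83

88.83


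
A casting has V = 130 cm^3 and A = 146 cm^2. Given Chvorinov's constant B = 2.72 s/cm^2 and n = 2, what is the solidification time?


Formula: t_s = B * (V/A)^n  (Chvorinov's rule, n=2)
Modulus M = V/A = 130/146 = 0.890411 cm
M^2 = 0.890411^2 = 0.792832 cm^2
t_s = 2.72 * 0.792832 = 2.1565 s

2.1565 s


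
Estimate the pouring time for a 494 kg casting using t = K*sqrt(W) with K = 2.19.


Formula: t = K * sqrt(W)
sqrt(W) = sqrt(494) = 22.22611
t = 2.19 * 22.22611 = 48.6752 s

48.6752 s


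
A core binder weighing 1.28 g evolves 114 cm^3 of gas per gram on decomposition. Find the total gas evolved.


Formula: V_gas = W_binder * gas_evolution_rate
V = 1.28 g * 114 cm^3/g = 145.9200 cm^3

145.9200 cm^3


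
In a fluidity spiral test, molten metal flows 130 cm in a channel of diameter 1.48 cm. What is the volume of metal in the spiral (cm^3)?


Formula: V = pi * (d/2)^2 * L  (cylinder volume)
Radius = 1.48/2 = 0.74 cm
V = pi * 0.74^2 * 130 = 223.6437 cm^3

Final answer: 223.6437 cm^3


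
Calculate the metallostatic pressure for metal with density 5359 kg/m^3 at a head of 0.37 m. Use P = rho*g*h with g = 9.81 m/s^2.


Formula: P = rho * g * h
rho * g = 5359 * 9.81 = 52571.79 N/m^3
P = 52571.79 * 0.37 = 19451.5623 Pa

Answer: 19451.5623 Pa


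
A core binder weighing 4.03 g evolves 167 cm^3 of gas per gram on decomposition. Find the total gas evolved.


Formula: V_gas = W_binder * gas_evolution_rate
V = 4.03 g * 167 cm^3/g = 673.0100 cm^3

Answer: 673.0100 cm^3


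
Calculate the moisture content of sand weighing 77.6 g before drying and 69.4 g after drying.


Formula: MC = (W_wet - W_dry) / W_wet * 100
Water mass = 77.6 - 69.4 = 8.2 g
MC = 8.2 / 77.6 * 100 = 10.5670%

Answer: 10.5670%


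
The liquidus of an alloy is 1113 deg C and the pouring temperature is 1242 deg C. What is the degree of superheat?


Formula: Superheat = T_pour - T_melt
Superheat = 1242 - 1113 = 129 deg C

Answer: 129 deg C


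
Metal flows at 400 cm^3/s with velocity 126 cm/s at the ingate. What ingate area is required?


Formula: A_ingate = Q / v  (continuity equation)
A = 400 cm^3/s / 126 cm/s = 3.1746 cm^2


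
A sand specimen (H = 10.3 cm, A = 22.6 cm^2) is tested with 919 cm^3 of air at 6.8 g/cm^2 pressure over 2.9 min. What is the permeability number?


Formula: Permeability Number P = (V * H) / (p * A * t)
Numerator: V * H = 919 * 10.3 = 9465.7
Denominator: p * A * t = 6.8 * 22.6 * 2.9 = 445.672
P = 9465.7 / 445.672 = 21.2392

21.2392


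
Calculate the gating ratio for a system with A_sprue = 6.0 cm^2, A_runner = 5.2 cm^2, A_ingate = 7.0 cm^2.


Sprue:Runner:Ingate = 1 : 5.2/6.0 : 7.0/6.0 = 1:0.87:1.17

Final answer: 1:0.87:1.17


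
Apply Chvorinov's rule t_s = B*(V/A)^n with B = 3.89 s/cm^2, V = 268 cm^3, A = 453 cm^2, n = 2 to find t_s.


Formula: t_s = B * (V/A)^n  (Chvorinov's rule, n=2)
Modulus M = V/A = 268/453 = 0.591611 cm
M^2 = 0.591611^2 = 0.350004 cm^2
t_s = 3.89 * 0.350004 = 1.3615 s


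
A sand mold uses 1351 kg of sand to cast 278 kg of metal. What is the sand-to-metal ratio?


Formula: Sand-to-Metal Ratio = W_sand / W_metal
Ratio = 1351 kg / 278 kg = 4.8597


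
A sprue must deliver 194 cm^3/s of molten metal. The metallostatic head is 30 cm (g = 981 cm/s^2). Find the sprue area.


Formula: v = sqrt(2*g*h), A = Q/v
Velocity: v = sqrt(2 * 981 * 30) = sqrt(58860) = 242.6108 cm/s
Sprue area: A = Q / v = 194 / 242.6108 = 0.7996 cm^2

0.7996 cm^2


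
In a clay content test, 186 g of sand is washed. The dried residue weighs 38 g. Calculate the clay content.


Formula: Clay% = (W_total - W_washed) / W_total * 100
Clay mass = 186 - 38 = 148 g
Clay% = 148 / 186 * 100 = 79.5699%

Answer: 79.5699%


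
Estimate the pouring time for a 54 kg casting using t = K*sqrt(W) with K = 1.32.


Formula: t = K * sqrt(W)
sqrt(W) = sqrt(54) = 7.34847
t = 1.32 * 7.34847 = 9.7000 s

Final answer: 9.7000 s


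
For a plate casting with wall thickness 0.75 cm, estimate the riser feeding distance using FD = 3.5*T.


Formula: FD = 3.5 * T  (riser feeding-distance rule)
FD = 3.5 * 0.75 cm = 2.6250 cm

2.6250 cm


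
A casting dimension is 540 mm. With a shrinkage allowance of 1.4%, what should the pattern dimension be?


Formula: L_pattern = L_casting * (1 + shrinkage_rate/100)
Shrinkage factor = 1 + 1.4/100 = 1.014
L_pattern = 540 mm * 1.014 = 547.5600 mm

547.5600 mm


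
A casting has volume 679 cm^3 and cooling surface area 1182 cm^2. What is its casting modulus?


Formula: Casting Modulus M = V / A
M = 679 cm^3 / 1182 cm^2 = 0.5745 cm

Final answer: 0.5745 cm


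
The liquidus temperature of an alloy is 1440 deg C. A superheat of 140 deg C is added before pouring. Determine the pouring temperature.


Formula: T_pour = T_melt + Superheat
T_pour = 1440 + 140 = 1580 deg C
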